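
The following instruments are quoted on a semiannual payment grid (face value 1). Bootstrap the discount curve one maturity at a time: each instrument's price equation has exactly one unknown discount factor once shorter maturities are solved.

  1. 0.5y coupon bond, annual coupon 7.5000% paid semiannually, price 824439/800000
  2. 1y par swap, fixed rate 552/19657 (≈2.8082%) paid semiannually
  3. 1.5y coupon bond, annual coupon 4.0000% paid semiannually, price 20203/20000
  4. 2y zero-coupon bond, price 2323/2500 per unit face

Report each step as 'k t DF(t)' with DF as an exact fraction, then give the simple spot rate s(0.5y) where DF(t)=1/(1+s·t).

step 1 [0.5y] bond c/2=3/80: DF=(824439/800000 − 3/80·(0))/(1+3/80) = 9933/10000 ≈ 0.993300
step 2 [1y] swap r/2=276/19657: DF=(1 − 276/19657·(0.993300))/(1+276/19657) = 2431/2500 ≈ 0.972400
step 3 [1.5y] bond c/2=1/50: DF=(20203/20000 − 1/50·(0.993300+0.972400))/(1+1/50) = 4759/5000 ≈ 0.951800
step 4 [2y] zero: DF = P = 2323/2500 ≈ 0.929200

1 1/2 9933/10000
2 1 2431/2500
3 3/2 4759/5000
4 2 2323/2500
s(0.5y) = (1/(9933/10000) − 1)/(1/2) = 134/9933 ≈ 1.3490%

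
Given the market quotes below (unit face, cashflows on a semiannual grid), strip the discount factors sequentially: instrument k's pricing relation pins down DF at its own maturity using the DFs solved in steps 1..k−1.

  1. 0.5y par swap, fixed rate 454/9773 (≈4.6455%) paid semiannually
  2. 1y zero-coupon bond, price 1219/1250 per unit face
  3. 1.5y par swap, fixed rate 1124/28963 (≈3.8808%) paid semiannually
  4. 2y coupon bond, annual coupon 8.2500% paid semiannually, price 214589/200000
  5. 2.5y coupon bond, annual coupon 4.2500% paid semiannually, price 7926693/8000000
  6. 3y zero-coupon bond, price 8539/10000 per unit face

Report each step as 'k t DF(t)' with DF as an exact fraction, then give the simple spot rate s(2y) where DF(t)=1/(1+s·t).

step 1 [0.5y] swap r/2=227/9773: DF=(1 − 227/9773·(0))/(1+227/9773) = 9773/10000 ≈ 0.977300
step 2 [1y] zero: DF = P = 1219/1250 ≈ 0.975200
step 3 [1.5y] swap r/2=562/28963: DF=(1 − 562/28963·(0.977300+0.975200))/(1+562/28963) = 4719/5000 ≈ 0.943800
step 4 [2y] bond c/2=33/800: DF=(214589/200000 − 33/800·(0.977300+0.975200+0.943800))/(1+33/800) = 9157/10000 ≈ 0.915700
step 5 [2.5y] bond c/2=17/800: DF=(7926693/8000000 − 17/800·(0.977300+0.975200+0.943800+0.915700))/(1+17/800) = 8909/10000 ≈ 0.890900
step 6 [3y] zero: DF = P = 8539/10000 ≈ 0.853900

1 1/2 9773/10000
2 1 1219/1250
3 3/2 4719/5000
4 2 9157/10000
5 5/2 8909/10000
6 3 8539/10000
s(2y) = (1/(9157/10000) − 1)/(2) = 843/18314 ≈ 4.6030%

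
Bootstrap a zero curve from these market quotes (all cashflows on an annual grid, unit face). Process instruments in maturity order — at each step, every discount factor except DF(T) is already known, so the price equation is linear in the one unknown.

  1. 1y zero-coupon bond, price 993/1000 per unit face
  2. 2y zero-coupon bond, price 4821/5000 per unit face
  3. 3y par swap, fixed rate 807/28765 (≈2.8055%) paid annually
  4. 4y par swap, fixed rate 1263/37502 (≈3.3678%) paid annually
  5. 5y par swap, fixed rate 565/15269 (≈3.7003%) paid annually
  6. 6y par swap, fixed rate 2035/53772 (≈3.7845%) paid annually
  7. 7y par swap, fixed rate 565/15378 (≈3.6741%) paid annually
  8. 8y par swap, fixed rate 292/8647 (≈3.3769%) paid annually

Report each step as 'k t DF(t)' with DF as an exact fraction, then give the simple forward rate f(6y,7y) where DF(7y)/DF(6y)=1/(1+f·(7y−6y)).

1 1 993/1000
2 2 4821/5000
3 3 9193/10000
4 4 8737/10000
5 5 1661/2000
6 6 1593/2000
7 7 387/500
8 8 479/625
f(6y,7y) = ((1593/2000)/(387/500) − 1)/(1) = 5/172 ≈ 2.9070%

step 1 [1y] zero: DF = P = 993/1000 ≈ 0.993000
step 2 [2y] zero: DF = P = 4821/5000 ≈ 0.964200
step 3 [3y] swap r/1=807/28765: DF=(1 − 807/28765·(0.993000+0.964200))/(1+807/28765) = 9193/10000 ≈ 0.919300
step 4 [4y] swap r/1=1263/37502: DF=(1 − 1263/37502·(0.993000+0.964200+0.919300))/(1+1263/37502) = 8737/10000 ≈ 0.873700
step 5 [5y] swap r/1=565/15269: DF=(1 − 565/15269·(0.993000+0.964200+0.919300+0.873700))/(1+565/15269) = 1661/2000 ≈ 0.830500
step 6 [6y] swap r/1=2035/53772: DF=(1 − 2035/53772·(0.993000+0.964200+0.919300+0.873700+0.830500))/(1+2035/53772) = 1593/2000 ≈ 0.796500
step 7 [7y] swap r/1=565/15378: DF=(1 − 565/15378·(0.993000+0.964200+0.919300+0.873700+0.830500+0.796500))/(1+565/15378) = 387/500 ≈ 0.774000
step 8 [8y] swap r/1=292/8647: DF=(1 − 292/8647·(0.993000+0.964200+0.919300+0.873700+0.830500+0.796500+0.774000))/(1+292/8647) = 479/625 ≈ 0.766400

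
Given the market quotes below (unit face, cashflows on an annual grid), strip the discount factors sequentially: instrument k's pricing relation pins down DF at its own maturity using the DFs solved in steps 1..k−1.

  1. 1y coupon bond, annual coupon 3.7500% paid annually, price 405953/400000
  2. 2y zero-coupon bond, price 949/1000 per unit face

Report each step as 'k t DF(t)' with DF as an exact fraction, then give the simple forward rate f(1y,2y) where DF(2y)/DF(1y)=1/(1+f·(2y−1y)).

1 1 4891/5000
2 2 949/1000
f(1y,2y) = ((4891/5000)/(949/1000) − 1)/(1) = 2/65 ≈ 3.0769%

step 1 [1y] bond c/1=3/80: DF=(405953/400000 − 3/80·(0))/(1+3/80) = 4891/5000 ≈ 0.978200
step 2 [2y] zero: DF = P = 949/1000 ≈ 0.949000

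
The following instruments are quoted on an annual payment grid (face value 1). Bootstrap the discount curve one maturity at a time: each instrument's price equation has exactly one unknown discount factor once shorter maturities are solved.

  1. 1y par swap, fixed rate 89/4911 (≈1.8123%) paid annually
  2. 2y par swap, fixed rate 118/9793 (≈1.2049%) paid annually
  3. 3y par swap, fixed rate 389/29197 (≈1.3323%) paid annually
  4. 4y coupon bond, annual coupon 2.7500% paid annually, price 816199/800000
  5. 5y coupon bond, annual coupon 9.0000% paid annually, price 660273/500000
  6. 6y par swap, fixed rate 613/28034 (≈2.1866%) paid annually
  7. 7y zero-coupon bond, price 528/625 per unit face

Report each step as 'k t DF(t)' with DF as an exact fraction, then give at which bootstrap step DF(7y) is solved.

1 1 4911/5000
2 2 2441/2500
3 3 9611/10000
4 4 2287/2500
5 5 8949/10000
6 6 4387/5000
7 7 528/625
DF(7y) is solved at step 7

step 1 [1y] swap r/1=89/4911: DF=(1 − 89/4911·(0))/(1+89/4911) = 4911/5000 ≈ 0.982200
step 2 [2y] swap r/1=118/9793: DF=(1 − 118/9793·(0.982200))/(1+118/9793) = 2441/2500 ≈ 0.976400
step 3 [3y] swap r/1=389/29197: DF=(1 − 389/29197·(0.982200+0.976400))/(1+389/29197) = 9611/10000 ≈ 0.961100
step 4 [4y] bond c/1=11/400: DF=(816199/800000 − 11/400·(0.982200+0.976400+0.961100))/(1+11/400) = 2287/2500 ≈ 0.914800
step 5 [5y] bond c/1=9/100: DF=(660273/500000 − 9/100·(0.982200+0.976400+0.961100+0.914800))/(1+9/100) = 8949/10000 ≈ 0.894900
step 6 [6y] swap r/1=613/28034: DF=(1 − 613/28034·(0.982200+0.976400+0.961100+0.914800+0.894900))/(1+613/28034) = 4387/5000 ≈ 0.877400
step 7 [7y] zero: DF = P = 528/625 ≈ 0.844800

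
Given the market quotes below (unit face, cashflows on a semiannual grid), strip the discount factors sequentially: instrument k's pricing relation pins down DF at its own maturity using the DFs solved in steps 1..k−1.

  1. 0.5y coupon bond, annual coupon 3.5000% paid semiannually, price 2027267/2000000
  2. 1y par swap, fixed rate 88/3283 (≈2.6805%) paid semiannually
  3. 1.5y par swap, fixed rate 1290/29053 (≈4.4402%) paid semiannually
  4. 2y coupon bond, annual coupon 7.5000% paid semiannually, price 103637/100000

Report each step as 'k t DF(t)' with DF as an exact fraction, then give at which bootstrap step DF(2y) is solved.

step 1 [0.5y] bond c/2=7/400: DF=(2027267/2000000 − 7/400·(0))/(1+7/400) = 4981/5000 ≈ 0.996200
step 2 [1y] swap r/2=44/3283: DF=(1 − 44/3283·(0.996200))/(1+44/3283) = 1217/1250 ≈ 0.973600
step 3 [1.5y] swap r/2=645/29053: DF=(1 − 645/29053·(0.996200+0.973600))/(1+645/29053) = 1871/2000 ≈ 0.935500
step 4 [2y] bond c/2=3/80: DF=(103637/100000 − 3/80·(0.996200+0.973600+0.935500))/(1+3/80) = 8939/10000 ≈ 0.893900

1 1/2 4981/5000
2 1 1217/1250
3 3/2 1871/2000
4 2 8939/10000
DF(2y) is solved at step 4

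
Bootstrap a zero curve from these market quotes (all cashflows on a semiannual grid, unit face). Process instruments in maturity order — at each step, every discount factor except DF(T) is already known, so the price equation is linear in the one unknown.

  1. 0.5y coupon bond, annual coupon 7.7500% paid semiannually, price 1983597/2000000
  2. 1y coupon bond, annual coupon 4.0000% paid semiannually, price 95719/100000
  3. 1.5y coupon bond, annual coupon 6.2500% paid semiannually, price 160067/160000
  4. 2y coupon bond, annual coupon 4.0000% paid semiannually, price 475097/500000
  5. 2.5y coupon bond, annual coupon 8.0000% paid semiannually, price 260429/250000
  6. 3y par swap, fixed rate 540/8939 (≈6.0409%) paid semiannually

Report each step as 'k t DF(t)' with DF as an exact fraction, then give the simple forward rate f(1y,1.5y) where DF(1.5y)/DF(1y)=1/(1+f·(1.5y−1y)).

step 1 [0.5y] bond c/2=31/800: DF=(1983597/2000000 − 31/800·(0))/(1+31/800) = 2387/2500 ≈ 0.954800
step 2 [1y] bond c/2=1/50: DF=(95719/100000 − 1/50·(0.954800))/(1+1/50) = 9197/10000 ≈ 0.919700
step 3 [1.5y] bond c/2=1/32: DF=(160067/160000 − 1/32·(0.954800+0.919700))/(1+1/32) = 9133/10000 ≈ 0.913300
step 4 [2y] bond c/2=1/50: DF=(475097/500000 − 1/50·(0.954800+0.919700+0.913300))/(1+1/50) = 8769/10000 ≈ 0.876900
step 5 [2.5y] bond c/2=1/25: DF=(260429/250000 − 1/25·(0.954800+0.919700+0.913300+0.876900))/(1+1/25) = 8607/10000 ≈ 0.860700
step 6 [3y] swap r/2=270/8939: DF=(1 − 270/8939·(0.954800+0.919700+0.913300+0.876900+0.860700))/(1+270/8939) = 419/500 ≈ 0.838000

1 1/2 2387/2500
2 1 9197/10000
3 3/2 9133/10000
4 2 8769/10000
5 5/2 8607/10000
6 3 419/500
f(1y,1.5y) = ((9197/10000)/(9133/10000) − 1)/(1/2) = 128/9133 ≈ 1.4015%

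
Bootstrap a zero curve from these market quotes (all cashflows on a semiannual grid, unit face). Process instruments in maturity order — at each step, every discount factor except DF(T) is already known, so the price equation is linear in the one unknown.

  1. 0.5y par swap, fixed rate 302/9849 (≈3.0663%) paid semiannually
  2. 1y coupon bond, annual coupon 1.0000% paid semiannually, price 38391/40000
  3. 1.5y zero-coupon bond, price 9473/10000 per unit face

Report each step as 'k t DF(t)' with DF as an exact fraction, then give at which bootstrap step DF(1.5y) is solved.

step 1 [0.5y] swap r/2=151/9849: DF=(1 − 151/9849·(0))/(1+151/9849) = 9849/10000 ≈ 0.984900
step 2 [1y] bond c/2=1/200: DF=(38391/40000 − 1/200·(0.984900))/(1+1/200) = 9501/10000 ≈ 0.950100
step 3 [1.5y] zero: DF = P = 9473/10000 ≈ 0.947300

1 1/2 9849/10000
2 1 9501/10000
3 3/2 9473/10000
DF(1.5y) is solved at step 3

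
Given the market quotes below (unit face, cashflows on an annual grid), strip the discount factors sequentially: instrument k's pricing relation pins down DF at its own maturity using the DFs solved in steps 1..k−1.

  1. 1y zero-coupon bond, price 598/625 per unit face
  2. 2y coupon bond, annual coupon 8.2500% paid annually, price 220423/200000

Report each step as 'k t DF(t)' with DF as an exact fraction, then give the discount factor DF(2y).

1 1 598/625
2 2 2363/2500
DF(2y) = 2363/2500 ≈ 0.945200

step 1 [1y] zero: DF = P = 598/625 ≈ 0.956800
step 2 [2y] bond c/1=33/400: DF=(220423/200000 − 33/400·(0.956800))/(1+33/400) = 2363/2500 ≈ 0.945200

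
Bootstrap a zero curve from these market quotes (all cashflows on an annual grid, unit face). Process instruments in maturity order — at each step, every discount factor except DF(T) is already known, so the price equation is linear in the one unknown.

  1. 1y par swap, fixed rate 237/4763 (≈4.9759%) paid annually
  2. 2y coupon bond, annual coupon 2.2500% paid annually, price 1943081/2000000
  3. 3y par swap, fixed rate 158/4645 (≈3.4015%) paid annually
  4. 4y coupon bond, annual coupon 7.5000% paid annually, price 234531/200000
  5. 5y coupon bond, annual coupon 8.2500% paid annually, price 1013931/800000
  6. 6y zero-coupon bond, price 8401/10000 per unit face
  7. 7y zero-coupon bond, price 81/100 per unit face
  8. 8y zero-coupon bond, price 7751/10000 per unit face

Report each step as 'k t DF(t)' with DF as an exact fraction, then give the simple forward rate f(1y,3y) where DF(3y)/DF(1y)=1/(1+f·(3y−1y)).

1 1 4763/5000
2 2 2323/2500
3 3 2263/2500
4 4 2241/2500
5 5 8901/10000
6 6 8401/10000
7 7 81/100
8 8 7751/10000
f(1y,3y) = ((4763/5000)/(2263/2500) − 1)/(2) = 237/9052 ≈ 2.6182%

step 1 [1y] swap r/1=237/4763: DF=(1 − 237/4763·(0))/(1+237/4763) = 4763/5000 ≈ 0.952600
step 2 [2y] bond c/1=9/400: DF=(1943081/2000000 − 9/400·(0.952600))/(1+9/400) = 2323/2500 ≈ 0.929200
step 3 [3y] swap r/1=158/4645: DF=(1 − 158/4645·(0.952600+0.929200))/(1+158/4645) = 2263/2500 ≈ 0.905200
step 4 [4y] bond c/1=3/40: DF=(234531/200000 − 3/40·(0.952600+0.929200+0.905200))/(1+3/40) = 2241/2500 ≈ 0.896400
step 5 [5y] bond c/1=33/400: DF=(1013931/800000 − 33/400·(0.952600+0.929200+0.905200+0.896400))/(1+33/400) = 8901/10000 ≈ 0.890100
step 6 [6y] zero: DF = P = 8401/10000 ≈ 0.840100
step 7 [7y] zero: DF = P = 81/100 ≈ 0.810000
step 8 [8y] zero: DF = P = 7751/10000 ≈ 0.775100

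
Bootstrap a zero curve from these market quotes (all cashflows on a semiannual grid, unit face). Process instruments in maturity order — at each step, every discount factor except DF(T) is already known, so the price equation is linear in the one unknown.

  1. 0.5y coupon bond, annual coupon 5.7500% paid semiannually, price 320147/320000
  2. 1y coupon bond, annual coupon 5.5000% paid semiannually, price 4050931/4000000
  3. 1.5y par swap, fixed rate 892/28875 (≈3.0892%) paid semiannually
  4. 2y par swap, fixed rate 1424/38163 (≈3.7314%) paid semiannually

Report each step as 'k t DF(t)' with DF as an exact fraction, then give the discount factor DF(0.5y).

step 1 [0.5y] bond c/2=23/800: DF=(320147/320000 − 23/800·(0))/(1+23/800) = 389/400 ≈ 0.972500
step 2 [1y] bond c/2=11/400: DF=(4050931/4000000 − 11/400·(0.972500))/(1+11/400) = 2399/2500 ≈ 0.959600
step 3 [1.5y] swap r/2=446/28875: DF=(1 − 446/28875·(0.972500+0.959600))/(1+446/28875) = 4777/5000 ≈ 0.955400
step 4 [2y] swap r/2=712/38163: DF=(1 − 712/38163·(0.972500+0.959600+0.955400))/(1+712/38163) = 1161/1250 ≈ 0.928800

1 1/2 389/400
2 1 2399/2500
3 3/2 4777/5000
4 2 1161/1250
DF(0.5y) = 389/400 ≈ 0.972500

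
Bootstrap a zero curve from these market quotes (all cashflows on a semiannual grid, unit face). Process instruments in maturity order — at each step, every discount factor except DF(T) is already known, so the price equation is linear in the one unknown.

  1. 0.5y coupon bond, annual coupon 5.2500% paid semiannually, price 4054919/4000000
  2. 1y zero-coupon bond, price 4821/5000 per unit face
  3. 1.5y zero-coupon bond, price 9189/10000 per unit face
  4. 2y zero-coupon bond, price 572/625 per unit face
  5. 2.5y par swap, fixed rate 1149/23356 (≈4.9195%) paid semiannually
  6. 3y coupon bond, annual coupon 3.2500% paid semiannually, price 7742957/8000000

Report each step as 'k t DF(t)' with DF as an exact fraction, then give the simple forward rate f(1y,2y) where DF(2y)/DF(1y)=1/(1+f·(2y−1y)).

step 1 [0.5y] bond c/2=21/800: DF=(4054919/4000000 − 21/800·(0))/(1+21/800) = 4939/5000 ≈ 0.987800
step 2 [1y] zero: DF = P = 4821/5000 ≈ 0.964200
step 3 [1.5y] zero: DF = P = 9189/10000 ≈ 0.918900
step 4 [2y] zero: DF = P = 572/625 ≈ 0.915200
step 5 [2.5y] swap r/2=1149/46712: DF=(1 − 1149/46712·(0.987800+0.964200+0.918900+0.915200))/(1+1149/46712) = 8851/10000 ≈ 0.885100
step 6 [3y] bond c/2=13/800: DF=(7742957/8000000 − 13/800·(0.987800+0.964200+0.918900+0.915200+0.885100))/(1+13/800) = 8777/10000 ≈ 0.877700

1 1/2 4939/5000
2 1 4821/5000
3 3/2 9189/10000
4 2 572/625
5 5/2 8851/10000
6 3 8777/10000
f(1y,2y) = ((4821/5000)/(572/625) − 1)/(1) = 245/4576 ≈ 5.3540%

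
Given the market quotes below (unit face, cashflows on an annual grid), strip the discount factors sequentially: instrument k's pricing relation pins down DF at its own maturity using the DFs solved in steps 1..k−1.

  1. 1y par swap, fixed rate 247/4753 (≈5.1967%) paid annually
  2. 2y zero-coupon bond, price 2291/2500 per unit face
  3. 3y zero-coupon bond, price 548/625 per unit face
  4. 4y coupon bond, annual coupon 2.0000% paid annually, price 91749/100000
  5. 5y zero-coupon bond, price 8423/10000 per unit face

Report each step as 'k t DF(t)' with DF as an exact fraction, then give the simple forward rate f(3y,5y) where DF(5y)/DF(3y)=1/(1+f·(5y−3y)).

1 1 4753/5000
2 2 2291/2500
3 3 548/625
4 4 8457/10000
5 5 8423/10000
f(3y,5y) = ((548/625)/(8423/10000) − 1)/(2) = 345/16846 ≈ 2.0480%

step 1 [1y] swap r/1=247/4753: DF=(1 − 247/4753·(0))/(1+247/4753) = 4753/5000 ≈ 0.950600
step 2 [2y] zero: DF = P = 2291/2500 ≈ 0.916400
step 3 [3y] zero: DF = P = 548/625 ≈ 0.876800
step 4 [4y] bond c/1=1/50: DF=(91749/100000 − 1/50·(0.950600+0.916400+0.876800))/(1+1/50) = 8457/10000 ≈ 0.845700
step 5 [5y] zero: DF = P = 8423/10000 ≈ 0.842300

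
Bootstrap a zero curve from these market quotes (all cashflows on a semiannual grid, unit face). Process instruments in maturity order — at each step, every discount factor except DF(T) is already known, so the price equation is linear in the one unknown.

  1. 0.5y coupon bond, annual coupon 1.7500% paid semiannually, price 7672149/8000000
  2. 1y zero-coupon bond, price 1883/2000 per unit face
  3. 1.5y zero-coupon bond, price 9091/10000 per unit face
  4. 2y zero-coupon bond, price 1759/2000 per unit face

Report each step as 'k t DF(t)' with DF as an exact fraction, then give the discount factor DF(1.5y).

step 1 [0.5y] bond c/2=7/800: DF=(7672149/8000000 − 7/800·(0))/(1+7/800) = 9507/10000 ≈ 0.950700
step 2 [1y] zero: DF = P = 1883/2000 ≈ 0.941500
step 3 [1.5y] zero: DF = P = 9091/10000 ≈ 0.909100
step 4 [2y] zero: DF = P = 1759/2000 ≈ 0.879500

1 1/2 9507/10000
2 1 1883/2000
3 3/2 9091/10000
4 2 1759/2000
DF(1.5y) = 9091/10000 ≈ 0.909100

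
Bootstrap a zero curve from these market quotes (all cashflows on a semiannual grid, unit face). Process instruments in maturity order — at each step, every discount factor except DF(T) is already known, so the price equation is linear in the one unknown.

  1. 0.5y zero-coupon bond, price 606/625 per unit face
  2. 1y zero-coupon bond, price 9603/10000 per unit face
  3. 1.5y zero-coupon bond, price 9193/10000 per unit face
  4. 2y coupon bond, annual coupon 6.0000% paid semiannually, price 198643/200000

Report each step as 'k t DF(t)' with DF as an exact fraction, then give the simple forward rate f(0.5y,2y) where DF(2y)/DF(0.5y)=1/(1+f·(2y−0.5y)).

1 1/2 606/625
2 1 9603/10000
3 3/2 9193/10000
4 2 8813/10000
f(0.5y,2y) = ((606/625)/(8813/10000) − 1)/(3/2) = 1766/26439 ≈ 6.6795%

step 1 [0.5y] zero: DF = P = 606/625 ≈ 0.969600
step 2 [1y] zero: DF = P = 9603/10000 ≈ 0.960300
step 3 [1.5y] zero: DF = P = 9193/10000 ≈ 0.919300
step 4 [2y] bond c/2=3/100: DF=(198643/200000 − 3/100·(0.969600+0.960300+0.919300))/(1+3/100) = 8813/10000 ≈ 0.881300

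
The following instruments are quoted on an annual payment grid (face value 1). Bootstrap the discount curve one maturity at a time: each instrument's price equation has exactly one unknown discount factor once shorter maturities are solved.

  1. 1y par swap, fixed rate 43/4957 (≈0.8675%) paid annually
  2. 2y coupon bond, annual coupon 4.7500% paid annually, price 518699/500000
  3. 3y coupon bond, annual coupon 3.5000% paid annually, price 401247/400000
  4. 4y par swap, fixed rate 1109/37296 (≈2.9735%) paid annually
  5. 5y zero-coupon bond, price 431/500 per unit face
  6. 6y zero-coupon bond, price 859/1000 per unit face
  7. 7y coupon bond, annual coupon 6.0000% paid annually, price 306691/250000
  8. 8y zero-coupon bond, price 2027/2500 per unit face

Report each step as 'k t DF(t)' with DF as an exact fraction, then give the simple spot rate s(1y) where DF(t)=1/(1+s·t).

step 1 [1y] swap r/1=43/4957: DF=(1 − 43/4957·(0))/(1+43/4957) = 4957/5000 ≈ 0.991400
step 2 [2y] bond c/1=19/400: DF=(518699/500000 − 19/400·(0.991400))/(1+19/400) = 4727/5000 ≈ 0.945400
step 3 [3y] bond c/1=7/200: DF=(401247/400000 − 7/200·(0.991400+0.945400))/(1+7/200) = 9037/10000 ≈ 0.903700
step 4 [4y] swap r/1=1109/37296: DF=(1 − 1109/37296·(0.991400+0.945400+0.903700))/(1+1109/37296) = 8891/10000 ≈ 0.889100
step 5 [5y] zero: DF = P = 431/500 ≈ 0.862000
step 6 [6y] zero: DF = P = 859/1000 ≈ 0.859000
step 7 [7y] bond c/1=3/50: DF=(306691/250000 − 3/50·(0.991400+0.945400+0.903700+0.889100+0.862000+0.859000))/(1+3/50) = 1061/1250 ≈ 0.848800
step 8 [8y] zero: DF = P = 2027/2500 ≈ 0.810800

1 1 4957/5000
2 2 4727/5000
3 3 9037/10000
4 4 8891/10000
5 5 431/500
6 6 859/1000
7 7 1061/1250
8 8 2027/2500
s(1y) = (1/(4957/5000) − 1)/(1) = 43/4957 ≈ 0.8675%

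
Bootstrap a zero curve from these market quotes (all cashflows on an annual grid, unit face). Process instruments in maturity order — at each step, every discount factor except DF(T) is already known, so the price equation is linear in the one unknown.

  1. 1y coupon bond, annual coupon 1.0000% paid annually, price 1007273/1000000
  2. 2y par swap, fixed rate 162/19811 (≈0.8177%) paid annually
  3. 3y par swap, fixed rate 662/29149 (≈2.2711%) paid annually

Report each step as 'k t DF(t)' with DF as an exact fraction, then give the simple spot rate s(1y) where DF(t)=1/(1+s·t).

step 1 [1y] bond c/1=1/100: DF=(1007273/1000000 − 1/100·(0))/(1+1/100) = 9973/10000 ≈ 0.997300
step 2 [2y] swap r/1=162/19811: DF=(1 − 162/19811·(0.997300))/(1+162/19811) = 4919/5000 ≈ 0.983800
step 3 [3y] swap r/1=662/29149: DF=(1 − 662/29149·(0.997300+0.983800))/(1+662/29149) = 4669/5000 ≈ 0.933800

1 1 9973/10000
2 2 4919/5000
3 3 4669/5000
s(1y) = (1/(9973/10000) − 1)/(1) = 27/9973 ≈ 0.2707%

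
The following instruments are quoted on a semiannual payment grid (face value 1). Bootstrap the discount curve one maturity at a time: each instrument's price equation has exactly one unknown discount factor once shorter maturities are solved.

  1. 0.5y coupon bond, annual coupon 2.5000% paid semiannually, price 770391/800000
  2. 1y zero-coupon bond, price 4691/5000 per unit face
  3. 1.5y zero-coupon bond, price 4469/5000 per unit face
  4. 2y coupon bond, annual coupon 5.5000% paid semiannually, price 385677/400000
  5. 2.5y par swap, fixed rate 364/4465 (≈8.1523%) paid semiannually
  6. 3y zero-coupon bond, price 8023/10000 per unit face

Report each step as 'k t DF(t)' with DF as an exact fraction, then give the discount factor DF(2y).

1 1/2 9511/10000
2 1 4691/5000
3 3/2 4469/5000
4 2 8639/10000
5 5/2 409/500
6 3 8023/10000
DF(2y) = 8639/10000 ≈ 0.863900

step 1 [0.5y] bond c/2=1/80: DF=(770391/800000 − 1/80·(0))/(1+1/80) = 9511/10000 ≈ 0.951100
step 2 [1y] zero: DF = P = 4691/5000 ≈ 0.938200
step 3 [1.5y] zero: DF = P = 4469/5000 ≈ 0.893800
step 4 [2y] bond c/2=11/400: DF=(385677/400000 − 11/400·(0.951100+0.938200+0.893800))/(1+11/400) = 8639/10000 ≈ 0.863900
step 5 [2.5y] swap r/2=182/4465: DF=(1 − 182/4465·(0.951100+0.938200+0.893800+0.863900))/(1+182/4465) = 409/500 ≈ 0.818000
step 6 [3y] zero: DF = P = 8023/10000 ≈ 0.802300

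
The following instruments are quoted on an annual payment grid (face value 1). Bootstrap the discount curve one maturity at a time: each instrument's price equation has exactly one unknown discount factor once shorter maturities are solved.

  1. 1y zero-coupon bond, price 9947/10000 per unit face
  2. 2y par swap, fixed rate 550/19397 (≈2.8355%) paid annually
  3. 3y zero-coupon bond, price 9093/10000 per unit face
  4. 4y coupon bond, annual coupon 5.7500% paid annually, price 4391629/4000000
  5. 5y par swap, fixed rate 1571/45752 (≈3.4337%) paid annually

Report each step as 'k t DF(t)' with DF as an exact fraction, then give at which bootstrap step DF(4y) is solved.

step 1 [1y] zero: DF = P = 9947/10000 ≈ 0.994700
step 2 [2y] swap r/1=550/19397: DF=(1 − 550/19397·(0.994700))/(1+550/19397) = 189/200 ≈ 0.945000
step 3 [3y] zero: DF = P = 9093/10000 ≈ 0.909300
step 4 [4y] bond c/1=23/400: DF=(4391629/4000000 − 23/400·(0.994700+0.945000+0.909300))/(1+23/400) = 8833/10000 ≈ 0.883300
step 5 [5y] swap r/1=1571/45752: DF=(1 − 1571/45752·(0.994700+0.945000+0.909300+0.883300))/(1+1571/45752) = 8429/10000 ≈ 0.842900

1 1 9947/10000
2 2 189/200
3 3 9093/10000
4 4 8833/10000
5 5 8429/10000
DF(4y) is solved at step 4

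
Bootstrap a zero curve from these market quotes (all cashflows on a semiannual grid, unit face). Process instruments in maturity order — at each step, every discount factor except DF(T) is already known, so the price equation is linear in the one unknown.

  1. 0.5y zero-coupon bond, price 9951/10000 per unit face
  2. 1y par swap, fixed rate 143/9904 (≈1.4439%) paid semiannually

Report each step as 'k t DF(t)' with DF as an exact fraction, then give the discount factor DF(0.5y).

step 1 [0.5y] zero: DF = P = 9951/10000 ≈ 0.995100
step 2 [1y] swap r/2=143/19808: DF=(1 − 143/19808·(0.995100))/(1+143/19808) = 9857/10000 ≈ 0.985700

1 1/2 9951/10000
2 1 9857/10000
DF(0.5y) = 9951/10000 ≈ 0.995100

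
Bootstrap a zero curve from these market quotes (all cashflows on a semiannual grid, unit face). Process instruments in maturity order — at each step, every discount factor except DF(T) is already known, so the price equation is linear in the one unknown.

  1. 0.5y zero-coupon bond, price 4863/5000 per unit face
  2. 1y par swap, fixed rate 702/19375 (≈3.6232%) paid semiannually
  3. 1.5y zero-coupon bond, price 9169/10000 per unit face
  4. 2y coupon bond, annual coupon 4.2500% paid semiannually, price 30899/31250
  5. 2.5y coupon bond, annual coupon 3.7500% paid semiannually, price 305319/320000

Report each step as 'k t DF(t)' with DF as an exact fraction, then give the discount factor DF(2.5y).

step 1 [0.5y] zero: DF = P = 4863/5000 ≈ 0.972600
step 2 [1y] swap r/2=351/19375: DF=(1 − 351/19375·(0.972600))/(1+351/19375) = 9649/10000 ≈ 0.964900
step 3 [1.5y] zero: DF = P = 9169/10000 ≈ 0.916900
step 4 [2y] bond c/2=17/800: DF=(30899/31250 − 17/800·(0.972600+0.964900+0.916900))/(1+17/800) = 568/625 ≈ 0.908800
step 5 [2.5y] bond c/2=3/160: DF=(305319/320000 − 3/160·(0.972600+0.964900+0.916900+0.908800))/(1+3/160) = 8673/10000 ≈ 0.867300

1 1/2 4863/5000
2 1 9649/10000
3 3/2 9169/10000
4 2 568/625
5 5/2 8673/10000
DF(2.5y) = 8673/10000 ≈ 0.867300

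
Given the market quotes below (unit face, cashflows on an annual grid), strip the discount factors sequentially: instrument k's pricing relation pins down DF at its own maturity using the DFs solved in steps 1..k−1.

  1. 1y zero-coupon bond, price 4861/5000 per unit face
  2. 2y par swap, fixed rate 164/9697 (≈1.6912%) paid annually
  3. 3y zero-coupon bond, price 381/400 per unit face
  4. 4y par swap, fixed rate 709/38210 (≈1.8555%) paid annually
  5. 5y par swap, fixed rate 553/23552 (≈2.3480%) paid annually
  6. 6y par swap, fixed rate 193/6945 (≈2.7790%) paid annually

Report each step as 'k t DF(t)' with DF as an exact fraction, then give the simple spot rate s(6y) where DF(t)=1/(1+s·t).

1 1 4861/5000
2 2 1209/1250
3 3 381/400
4 4 9291/10000
5 5 4447/5000
6 6 1057/1250
s(6y) = (1/(1057/1250) − 1)/(6) = 193/6342 ≈ 3.0432%

step 1 [1y] zero: DF = P = 4861/5000 ≈ 0.972200
step 2 [2y] swap r/1=164/9697: DF=(1 − 164/9697·(0.972200))/(1+164/9697) = 1209/1250 ≈ 0.967200
step 3 [3y] zero: DF = P = 381/400 ≈ 0.952500
step 4 [4y] swap r/1=709/38210: DF=(1 − 709/38210·(0.972200+0.967200+0.952500))/(1+709/38210) = 9291/10000 ≈ 0.929100
step 5 [5y] swap r/1=553/23552: DF=(1 − 553/23552·(0.972200+0.967200+0.952500+0.929100))/(1+553/23552) = 4447/5000 ≈ 0.889400
step 6 [6y] swap r/1=193/6945: DF=(1 − 193/6945·(0.972200+0.967200+0.952500+0.929100+0.889400))/(1+193/6945) = 1057/1250 ≈ 0.845600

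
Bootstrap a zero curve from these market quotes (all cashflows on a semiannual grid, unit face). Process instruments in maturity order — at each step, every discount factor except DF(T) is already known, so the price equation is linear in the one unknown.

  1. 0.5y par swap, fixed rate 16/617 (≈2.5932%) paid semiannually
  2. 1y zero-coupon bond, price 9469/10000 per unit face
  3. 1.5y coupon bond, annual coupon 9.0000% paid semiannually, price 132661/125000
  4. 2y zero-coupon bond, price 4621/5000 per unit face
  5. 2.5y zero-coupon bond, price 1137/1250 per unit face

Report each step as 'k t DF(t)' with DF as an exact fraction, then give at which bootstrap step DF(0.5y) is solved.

1 1/2 617/625
2 1 9469/10000
3 3/2 9323/10000
4 2 4621/5000
5 5/2 1137/1250
DF(0.5y) is solved at step 1

step 1 [0.5y] swap r/2=8/617: DF=(1 − 8/617·(0))/(1+8/617) = 617/625 ≈ 0.987200
step 2 [1y] zero: DF = P = 9469/10000 ≈ 0.946900
step 3 [1.5y] bond c/2=9/200: DF=(132661/125000 − 9/200·(0.987200+0.946900))/(1+9/200) = 9323/10000 ≈ 0.932300
step 4 [2y] zero: DF = P = 4621/5000 ≈ 0.924200
step 5 [2.5y] zero: DF = P = 1137/1250 ≈ 0.909600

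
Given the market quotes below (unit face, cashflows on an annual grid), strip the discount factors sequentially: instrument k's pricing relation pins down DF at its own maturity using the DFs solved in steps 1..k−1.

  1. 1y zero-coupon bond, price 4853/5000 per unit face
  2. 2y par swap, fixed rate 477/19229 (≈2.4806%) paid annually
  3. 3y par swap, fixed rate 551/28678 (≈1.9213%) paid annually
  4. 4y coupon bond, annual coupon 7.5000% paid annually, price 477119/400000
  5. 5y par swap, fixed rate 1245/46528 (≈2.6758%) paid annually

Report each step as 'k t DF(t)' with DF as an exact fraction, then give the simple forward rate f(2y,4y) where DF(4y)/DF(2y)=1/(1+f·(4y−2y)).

step 1 [1y] zero: DF = P = 4853/5000 ≈ 0.970600
step 2 [2y] swap r/1=477/19229: DF=(1 − 477/19229·(0.970600))/(1+477/19229) = 9523/10000 ≈ 0.952300
step 3 [3y] swap r/1=551/28678: DF=(1 − 551/28678·(0.970600+0.952300))/(1+551/28678) = 9449/10000 ≈ 0.944900
step 4 [4y] bond c/1=3/40: DF=(477119/400000 − 3/40·(0.970600+0.952300+0.944900))/(1+3/40) = 1819/2000 ≈ 0.909500
step 5 [5y] swap r/1=1245/46528: DF=(1 − 1245/46528·(0.970600+0.952300+0.944900+0.909500))/(1+1245/46528) = 1751/2000 ≈ 0.875500

1 1 4853/5000
2 2 9523/10000
3 3 9449/10000
4 4 1819/2000
5 5 1751/2000
f(2y,4y) = ((9523/10000)/(1819/2000) − 1)/(2) = 2/85 ≈ 2.3529%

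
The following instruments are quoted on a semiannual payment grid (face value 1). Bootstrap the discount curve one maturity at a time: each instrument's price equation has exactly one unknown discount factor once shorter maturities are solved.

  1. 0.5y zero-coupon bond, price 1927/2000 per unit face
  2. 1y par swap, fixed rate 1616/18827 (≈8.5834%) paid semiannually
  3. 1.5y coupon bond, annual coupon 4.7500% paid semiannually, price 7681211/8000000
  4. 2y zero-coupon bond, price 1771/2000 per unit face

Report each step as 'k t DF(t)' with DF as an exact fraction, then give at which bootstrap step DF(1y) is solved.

1 1/2 1927/2000
2 1 1149/1250
3 3/2 4471/5000
4 2 1771/2000
DF(1y) is solved at step 2

step 1 [0.5y] zero: DF = P = 1927/2000 ≈ 0.963500
step 2 [1y] swap r/2=808/18827: DF=(1 − 808/18827·(0.963500))/(1+808/18827) = 1149/1250 ≈ 0.919200
step 3 [1.5y] bond c/2=19/800: DF=(7681211/8000000 − 19/800·(0.963500+0.919200))/(1+19/800) = 4471/5000 ≈ 0.894200
step 4 [2y] zero: DF = P = 1771/2000 ≈ 0.885500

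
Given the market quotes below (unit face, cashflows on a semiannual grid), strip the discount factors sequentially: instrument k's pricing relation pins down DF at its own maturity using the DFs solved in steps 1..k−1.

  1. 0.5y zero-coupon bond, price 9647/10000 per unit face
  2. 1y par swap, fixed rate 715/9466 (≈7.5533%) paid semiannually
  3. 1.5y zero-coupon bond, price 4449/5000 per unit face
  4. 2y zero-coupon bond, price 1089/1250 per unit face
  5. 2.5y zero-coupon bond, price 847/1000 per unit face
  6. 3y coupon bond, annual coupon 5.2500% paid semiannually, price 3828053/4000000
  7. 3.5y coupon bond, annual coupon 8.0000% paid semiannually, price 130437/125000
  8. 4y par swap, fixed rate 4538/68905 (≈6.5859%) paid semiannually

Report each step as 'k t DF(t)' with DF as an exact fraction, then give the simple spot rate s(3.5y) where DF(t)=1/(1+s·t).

step 1 [0.5y] zero: DF = P = 9647/10000 ≈ 0.964700
step 2 [1y] swap r/2=715/18932: DF=(1 − 715/18932·(0.964700))/(1+715/18932) = 1857/2000 ≈ 0.928500
step 3 [1.5y] zero: DF = P = 4449/5000 ≈ 0.889800
step 4 [2y] zero: DF = P = 1089/1250 ≈ 0.871200
step 5 [2.5y] zero: DF = P = 847/1000 ≈ 0.847000
step 6 [3y] bond c/2=21/800: DF=(3828053/4000000 − 21/800·(0.964700+0.928500+0.889800+0.871200+0.847000))/(1+21/800) = 4087/5000 ≈ 0.817400
step 7 [3.5y] bond c/2=1/25: DF=(130437/125000 − 1/25·(0.964700+0.928500+0.889800+0.871200+0.847000+0.817400))/(1+1/25) = 1997/2500 ≈ 0.798800
step 8 [4y] swap r/2=2269/68905: DF=(1 − 2269/68905·(0.964700+0.928500+0.889800+0.871200+0.847000+0.817400+0.798800))/(1+2269/68905) = 7731/10000 ≈ 0.773100

1 1/2 9647/10000
2 1 1857/2000
3 3/2 4449/5000
4 2 1089/1250
5 5/2 847/1000
6 3 4087/5000
7 7/2 1997/2500
8 4 7731/10000
s(3.5y) = (1/(1997/2500) − 1)/(7/2) = 1006/13979 ≈ 7.1965%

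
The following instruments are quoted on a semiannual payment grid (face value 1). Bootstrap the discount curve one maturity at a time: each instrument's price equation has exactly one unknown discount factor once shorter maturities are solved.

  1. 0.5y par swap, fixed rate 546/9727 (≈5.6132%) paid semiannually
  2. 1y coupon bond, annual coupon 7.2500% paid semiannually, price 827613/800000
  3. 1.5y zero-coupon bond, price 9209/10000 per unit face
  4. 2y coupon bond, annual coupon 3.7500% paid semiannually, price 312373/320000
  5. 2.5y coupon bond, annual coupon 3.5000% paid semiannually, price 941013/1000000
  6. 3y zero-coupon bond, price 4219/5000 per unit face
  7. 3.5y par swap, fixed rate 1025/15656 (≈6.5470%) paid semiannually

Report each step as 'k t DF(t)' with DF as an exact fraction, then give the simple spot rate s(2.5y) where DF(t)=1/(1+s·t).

1 1/2 9727/10000
2 1 9643/10000
3 3/2 9209/10000
4 2 566/625
5 5/2 8601/10000
6 3 4219/5000
7 7/2 159/200
s(2.5y) = (1/(8601/10000) − 1)/(5/2) = 2798/43005 ≈ 6.5062%

step 1 [0.5y] swap r/2=273/9727: DF=(1 − 273/9727·(0))/(1+273/9727) = 9727/10000 ≈ 0.972700
step 2 [1y] bond c/2=29/800: DF=(827613/800000 − 29/800·(0.972700))/(1+29/800) = 9643/10000 ≈ 0.964300
step 3 [1.5y] zero: DF = P = 9209/10000 ≈ 0.920900
step 4 [2y] bond c/2=3/160: DF=(312373/320000 − 3/160·(0.972700+0.964300+0.920900))/(1+3/160) = 566/625 ≈ 0.905600
step 5 [2.5y] bond c/2=7/400: DF=(941013/1000000 − 7/400·(0.972700+0.964300+0.920900+0.905600))/(1+7/400) = 8601/10000 ≈ 0.860100
step 6 [3y] zero: DF = P = 4219/5000 ≈ 0.843800
step 7 [3.5y] swap r/2=1025/31312: DF=(1 − 1025/31312·(0.972700+0.964300+0.920900+0.905600+0.860100+0.843800))/(1+1025/31312) = 159/200 ≈ 0.795000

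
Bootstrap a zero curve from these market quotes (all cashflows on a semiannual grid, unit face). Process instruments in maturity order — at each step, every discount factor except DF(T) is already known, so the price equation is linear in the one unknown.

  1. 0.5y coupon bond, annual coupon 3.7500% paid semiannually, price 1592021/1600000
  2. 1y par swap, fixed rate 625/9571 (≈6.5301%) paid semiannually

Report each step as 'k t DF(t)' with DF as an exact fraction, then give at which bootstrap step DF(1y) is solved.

1 1/2 9767/10000
2 1 15/16
DF(1y) is solved at step 2

step 1 [0.5y] bond c/2=3/160: DF=(1592021/1600000 − 3/160·(0))/(1+3/160) = 9767/10000 ≈ 0.976700
step 2 [1y] swap r/2=625/19142: DF=(1 − 625/19142·(0.976700))/(1+625/19142) = 15/16 ≈ 0.937500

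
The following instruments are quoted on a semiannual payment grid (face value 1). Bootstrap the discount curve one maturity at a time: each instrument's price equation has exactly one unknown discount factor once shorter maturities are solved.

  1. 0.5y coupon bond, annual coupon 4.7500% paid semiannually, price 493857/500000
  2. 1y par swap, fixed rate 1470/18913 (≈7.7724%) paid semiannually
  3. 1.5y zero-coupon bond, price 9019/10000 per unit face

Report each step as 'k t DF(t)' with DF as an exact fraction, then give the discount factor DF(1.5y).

1 1/2 603/625
2 1 1853/2000
3 3/2 9019/10000
DF(1.5y) = 9019/10000 ≈ 0.901900

step 1 [0.5y] bond c/2=19/800: DF=(493857/500000 − 19/800·(0))/(1+19/800) = 603/625 ≈ 0.964800
step 2 [1y] swap r/2=735/18913: DF=(1 − 735/18913·(0.964800))/(1+735/18913) = 1853/2000 ≈ 0.926500
step 3 [1.5y] zero: DF = P = 9019/10000 ≈ 0.901900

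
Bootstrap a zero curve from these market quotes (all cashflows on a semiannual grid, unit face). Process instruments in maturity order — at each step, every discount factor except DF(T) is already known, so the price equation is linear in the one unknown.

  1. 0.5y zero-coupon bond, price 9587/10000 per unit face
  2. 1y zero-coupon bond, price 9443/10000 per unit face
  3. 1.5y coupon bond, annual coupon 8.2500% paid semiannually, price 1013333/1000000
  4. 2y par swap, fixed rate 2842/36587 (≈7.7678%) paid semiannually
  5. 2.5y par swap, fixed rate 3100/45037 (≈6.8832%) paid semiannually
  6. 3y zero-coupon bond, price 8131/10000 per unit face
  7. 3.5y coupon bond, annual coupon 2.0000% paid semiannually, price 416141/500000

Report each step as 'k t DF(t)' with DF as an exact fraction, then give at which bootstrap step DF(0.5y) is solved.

step 1 [0.5y] zero: DF = P = 9587/10000 ≈ 0.958700
step 2 [1y] zero: DF = P = 9443/10000 ≈ 0.944300
step 3 [1.5y] bond c/2=33/800: DF=(1013333/1000000 − 33/800·(0.958700+0.944300))/(1+33/800) = 4489/5000 ≈ 0.897800
step 4 [2y] swap r/2=1421/36587: DF=(1 − 1421/36587·(0.958700+0.944300+0.897800))/(1+1421/36587) = 8579/10000 ≈ 0.857900
step 5 [2.5y] swap r/2=1550/45037: DF=(1 − 1550/45037·(0.958700+0.944300+0.897800+0.857900))/(1+1550/45037) = 169/200 ≈ 0.845000
step 6 [3y] zero: DF = P = 8131/10000 ≈ 0.813100
step 7 [3.5y] bond c/2=1/100: DF=(416141/500000 − 1/100·(0.958700+0.944300+0.897800+0.857900+0.845000+0.813100))/(1+1/100) = 3857/5000 ≈ 0.771400

1 1/2 9587/10000
2 1 9443/10000
3 3/2 4489/5000
4 2 8579/10000
5 5/2 169/200
6 3 8131/10000
7 7/2 3857/5000
DF(0.5y) is solved at step 1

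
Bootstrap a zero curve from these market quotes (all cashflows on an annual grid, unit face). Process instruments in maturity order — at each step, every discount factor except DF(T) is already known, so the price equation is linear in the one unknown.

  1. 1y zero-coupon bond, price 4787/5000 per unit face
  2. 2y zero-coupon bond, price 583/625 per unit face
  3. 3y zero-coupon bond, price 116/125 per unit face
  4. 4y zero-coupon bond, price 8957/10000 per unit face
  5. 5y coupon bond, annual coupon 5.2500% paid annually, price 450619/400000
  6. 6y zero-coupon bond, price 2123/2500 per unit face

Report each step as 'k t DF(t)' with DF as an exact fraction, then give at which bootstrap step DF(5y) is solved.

step 1 [1y] zero: DF = P = 4787/5000 ≈ 0.957400
step 2 [2y] zero: DF = P = 583/625 ≈ 0.932800
step 3 [3y] zero: DF = P = 116/125 ≈ 0.928000
step 4 [4y] zero: DF = P = 8957/10000 ≈ 0.895700
step 5 [5y] bond c/1=21/400: DF=(450619/400000 − 21/400·(0.957400+0.932800+0.928000+0.895700))/(1+21/400) = 8851/10000 ≈ 0.885100
step 6 [6y] zero: DF = P = 2123/2500 ≈ 0.849200

1 1 4787/5000
2 2 583/625
3 3 116/125
4 4 8957/10000
5 5 8851/10000
6 6 2123/2500
DF(5y) is solved at step 5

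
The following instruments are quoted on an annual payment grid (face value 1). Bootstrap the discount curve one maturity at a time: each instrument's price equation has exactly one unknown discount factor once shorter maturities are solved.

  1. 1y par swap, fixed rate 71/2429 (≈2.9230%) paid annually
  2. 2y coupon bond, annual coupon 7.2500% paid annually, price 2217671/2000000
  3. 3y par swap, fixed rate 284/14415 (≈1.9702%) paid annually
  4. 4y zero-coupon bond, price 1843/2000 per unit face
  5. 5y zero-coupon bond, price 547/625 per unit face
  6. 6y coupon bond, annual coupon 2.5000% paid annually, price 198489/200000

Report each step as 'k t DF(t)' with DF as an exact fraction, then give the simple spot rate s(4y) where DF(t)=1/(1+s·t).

step 1 [1y] swap r/1=71/2429: DF=(1 − 71/2429·(0))/(1+71/2429) = 2429/2500 ≈ 0.971600
step 2 [2y] bond c/1=29/400: DF=(2217671/2000000 − 29/400·(0.971600))/(1+29/400) = 4841/5000 ≈ 0.968200
step 3 [3y] swap r/1=284/14415: DF=(1 − 284/14415·(0.971600+0.968200))/(1+284/14415) = 1179/1250 ≈ 0.943200
step 4 [4y] zero: DF = P = 1843/2000 ≈ 0.921500
step 5 [5y] zero: DF = P = 547/625 ≈ 0.875200
step 6 [6y] bond c/1=1/40: DF=(198489/200000 − 1/40·(0.971600+0.968200+0.943200+0.921500+0.875200))/(1+1/40) = 8541/10000 ≈ 0.854100

1 1 2429/2500
2 2 4841/5000
3 3 1179/1250
4 4 1843/2000
5 5 547/625
6 6 8541/10000
s(4y) = (1/(1843/2000) − 1)/(4) = 157/7372 ≈ 2.1297%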